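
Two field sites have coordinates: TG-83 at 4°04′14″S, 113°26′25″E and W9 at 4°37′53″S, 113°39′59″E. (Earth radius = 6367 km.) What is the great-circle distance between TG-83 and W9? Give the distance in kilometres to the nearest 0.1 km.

TG-83: φ = -4.07056°, λ = +113.44028°
W9: φ = -4.63139°, λ = +113.66639°
Δφ = -0.5608°,  Δλ = 0.2261°
a = sin²(Δφ/2) + cos φ₁ cos φ₂ sin²(Δλ/2) = 0.000028
c = 2·arcsin(√a) = 0.010550 rad = 0.6045°
d = R·c = 6367 × 0.010550 = 67.2 km

67.2 km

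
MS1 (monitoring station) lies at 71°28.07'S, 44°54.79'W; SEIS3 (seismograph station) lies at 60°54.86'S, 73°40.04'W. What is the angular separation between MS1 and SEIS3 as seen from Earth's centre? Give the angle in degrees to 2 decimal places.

MS1: φ = -71.46783°, λ = -44.91317°
SEIS3: φ = -60.91433°, λ = -73.66733°
Δφ = 10.5535°,  Δλ = -28.7542°
a = sin²(Δφ/2) + cos φ₁ cos φ₂ sin²(Δλ/2) = 0.017984
c = 2·arcsin(√a) = 0.269018 rad = 15.4136°

15.41°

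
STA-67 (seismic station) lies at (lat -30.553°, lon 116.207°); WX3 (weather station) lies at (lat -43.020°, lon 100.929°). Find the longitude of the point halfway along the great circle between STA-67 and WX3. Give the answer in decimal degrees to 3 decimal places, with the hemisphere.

109.196°E

Bx = cos φ₂ cos Δλ = 0.705277,  By = cos φ₂ sin Δλ = -0.192651
φₘ = atan2(sin φ₁ + sin φ₂, √((cos φ₁ + Bx)² + By²)) = -37.03011°
λₘ = λ₁ + atan2(By, cos φ₁ + Bx) = 109.19559°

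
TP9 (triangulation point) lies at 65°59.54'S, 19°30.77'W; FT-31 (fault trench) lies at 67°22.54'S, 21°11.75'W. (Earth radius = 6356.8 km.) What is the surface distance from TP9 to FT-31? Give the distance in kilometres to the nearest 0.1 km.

TP9: φ = -65.99233°, λ = -19.51283°
FT-31: φ = -67.37567°, λ = -21.19583°
Δφ = -1.3833°,  Δλ = -1.6830°
a = sin²(Δφ/2) + cos φ₁ cos φ₂ sin²(Δλ/2) = 0.000179
c = 2·arcsin(√a) = 0.026795 rad = 1.5352°
d = R·c = 6356.8 × 0.026795 = 170.3 km

170.3 km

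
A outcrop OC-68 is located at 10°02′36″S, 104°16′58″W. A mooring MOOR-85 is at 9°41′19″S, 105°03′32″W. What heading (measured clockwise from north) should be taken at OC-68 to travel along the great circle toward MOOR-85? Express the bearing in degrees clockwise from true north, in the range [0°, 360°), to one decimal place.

294.8°

OC-68: φ = -10.04333°, λ = -104.28278°
MOOR-85: φ = -9.68861°, λ = -105.05889°
Δλ = -0.7761°
y = sin Δλ · cos φ₂ = -0.013352
x = cos φ₁ sin φ₂ − sin φ₁ cos φ₂ cos Δλ = 0.006175
θ = atan2(y, x) = -65.1797° → 294.8203° (mod 360°)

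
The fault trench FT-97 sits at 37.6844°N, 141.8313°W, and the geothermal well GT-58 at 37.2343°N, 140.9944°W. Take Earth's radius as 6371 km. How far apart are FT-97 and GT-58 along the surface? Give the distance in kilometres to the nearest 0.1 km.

89.2 km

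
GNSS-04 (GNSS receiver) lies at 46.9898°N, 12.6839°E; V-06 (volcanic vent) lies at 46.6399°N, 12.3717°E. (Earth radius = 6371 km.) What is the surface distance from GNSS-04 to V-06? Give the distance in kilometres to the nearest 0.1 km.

Δφ = -0.3499°,  Δλ = -0.3122°
a = sin²(Δφ/2) + cos φ₁ cos φ₂ sin²(Δλ/2) = 0.000013
c = 2·arcsin(√a) = 0.007155 rad = 0.4100°
d = R·c = 6371 × 0.007155 = 45.6 km

45.6 km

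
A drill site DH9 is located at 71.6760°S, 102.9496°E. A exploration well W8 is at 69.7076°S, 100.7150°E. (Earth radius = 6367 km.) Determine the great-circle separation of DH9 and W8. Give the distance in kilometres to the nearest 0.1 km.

Δφ = 1.9684°,  Δλ = -2.2346°
a = sin²(Δφ/2) + cos φ₁ cos φ₂ sin²(Δλ/2) = 0.000336
c = 2·arcsin(√a) = 0.036690 rad = 2.1022°
d = R·c = 6367 × 0.036690 = 233.6 km

233.6 km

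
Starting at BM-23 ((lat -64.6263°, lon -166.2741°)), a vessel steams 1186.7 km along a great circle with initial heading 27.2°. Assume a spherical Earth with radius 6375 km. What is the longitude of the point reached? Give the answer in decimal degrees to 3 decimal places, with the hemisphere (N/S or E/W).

157.830°W

δ = d/R = 1186.7/6375 = 0.186149 rad
φ₂ = arcsin(sin φ₁ cos δ + cos φ₁ sin δ cos θ)
   = arcsin(-0.90353·0.98272 + 0.42852·0.18508·0.88942) = -54.82381°
λ₂ = λ₁ + atan2(sin θ sin δ cos φ₁, cos δ − sin φ₁ sin φ₂) = -157.82982°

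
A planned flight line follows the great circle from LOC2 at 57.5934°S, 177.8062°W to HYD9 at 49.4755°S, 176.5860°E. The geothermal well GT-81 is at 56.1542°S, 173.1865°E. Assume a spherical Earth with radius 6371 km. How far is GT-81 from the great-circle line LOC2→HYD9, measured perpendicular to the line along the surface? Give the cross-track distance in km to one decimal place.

454.2 km

δ₁₃ = central angle LOC2→GT-81 = 0.089431 rad  (haversine)
θ₁₃ = bearing LOC2→GT-81 = 282.491°,  θ₁₂ = bearing LOC2→HYD9 = 335.384°
dₓₜ = R·arcsin(sin δ₁₃ · sin(θ₁₃ − θ₁₂)) = 6371·arcsin(0.08931·sin(-52.893°)) = -454.173 km
|dₓₜ| = 454.173 km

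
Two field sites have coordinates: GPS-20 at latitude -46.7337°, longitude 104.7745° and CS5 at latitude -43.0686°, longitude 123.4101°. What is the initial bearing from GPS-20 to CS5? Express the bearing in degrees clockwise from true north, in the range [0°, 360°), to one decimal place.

81.2°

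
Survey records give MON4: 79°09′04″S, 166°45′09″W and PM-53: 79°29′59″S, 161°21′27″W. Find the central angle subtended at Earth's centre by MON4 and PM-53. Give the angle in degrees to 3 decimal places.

1.058°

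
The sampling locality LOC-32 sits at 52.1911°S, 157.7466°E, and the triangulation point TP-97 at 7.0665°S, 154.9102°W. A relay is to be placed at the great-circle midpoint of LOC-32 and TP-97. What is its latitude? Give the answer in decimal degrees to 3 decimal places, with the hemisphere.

Bx = cos φ₂ cos Δλ = 0.672458,  By = cos φ₂ sin Δλ = 0.729839
φₘ = atan2(sin φ₁ + sin φ₂, √((cos φ₁ + Bx)² + By²)) = -31.70313°
λₘ = λ₁ + atan2(By, cos φ₁ + Bx) = -172.66754°

31.703°S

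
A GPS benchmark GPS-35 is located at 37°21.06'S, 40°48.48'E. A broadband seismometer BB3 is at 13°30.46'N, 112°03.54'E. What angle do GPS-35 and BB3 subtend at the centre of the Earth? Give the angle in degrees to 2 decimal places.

83.87°

GPS-35: φ = -37.35100°, λ = +40.80800°
BB3: φ = +13.50767°, λ = +112.05900°
Δφ = 50.8587°,  Δλ = 71.2510°
a = sin²(Δφ/2) + cos φ₁ cos φ₂ sin²(Δλ/2) = 0.446634
c = 2·arcsin(√a) = 1.463860 rad = 83.8730°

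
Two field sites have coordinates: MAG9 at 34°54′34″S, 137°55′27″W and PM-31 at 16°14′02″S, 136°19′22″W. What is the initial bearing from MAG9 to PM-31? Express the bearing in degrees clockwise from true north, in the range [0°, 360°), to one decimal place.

4.8°

MAG9: φ = -34.90944°, λ = -137.92417°
PM-31: φ = -16.23389°, λ = -136.32278°
Δλ = 1.6014°
y = sin Δλ · cos φ₂ = 0.026832
x = cos φ₁ sin φ₂ − sin φ₁ cos φ₂ cos Δλ = 0.319994
θ = atan2(y, x) = 4.7931° → 4.7931° (mod 360°)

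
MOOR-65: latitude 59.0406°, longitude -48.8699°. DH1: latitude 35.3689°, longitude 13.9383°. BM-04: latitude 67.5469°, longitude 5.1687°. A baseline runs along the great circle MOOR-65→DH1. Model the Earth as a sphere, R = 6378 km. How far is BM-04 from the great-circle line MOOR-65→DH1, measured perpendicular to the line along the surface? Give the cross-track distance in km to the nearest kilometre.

1892 km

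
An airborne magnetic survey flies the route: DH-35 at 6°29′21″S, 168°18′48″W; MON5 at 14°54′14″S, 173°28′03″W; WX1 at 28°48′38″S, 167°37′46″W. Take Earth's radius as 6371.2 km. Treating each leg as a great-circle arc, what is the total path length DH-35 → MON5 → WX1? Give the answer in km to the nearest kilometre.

DH-35: φ = -6.48917°, λ = -168.31333°
MON5: φ = -14.90389°, λ = -173.46750°
WX1: φ = -28.81056°, λ = -167.62944°
DH-35→MON5: c = 0.171368 rad, d = 1091.82 km
MON5→WX1: c = 0.260362 rad, d = 1658.82 km
Total = 1091.82 + 1658.82 = 2750.64 km

2751 km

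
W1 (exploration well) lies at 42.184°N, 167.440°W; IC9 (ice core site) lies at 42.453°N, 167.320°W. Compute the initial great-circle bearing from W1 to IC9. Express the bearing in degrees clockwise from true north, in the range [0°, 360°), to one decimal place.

18.2°

Δλ = 0.1200°
y = sin Δλ · cos φ₂ = 0.001545
x = cos φ₁ sin φ₂ − sin φ₁ cos φ₂ cos Δλ = 0.004696
θ = atan2(y, x) = 18.2148° → 18.2148° (mod 360°)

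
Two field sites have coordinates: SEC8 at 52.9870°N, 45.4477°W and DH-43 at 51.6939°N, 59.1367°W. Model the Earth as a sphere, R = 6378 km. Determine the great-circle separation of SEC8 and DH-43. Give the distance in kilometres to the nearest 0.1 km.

Δφ = -1.2931°,  Δλ = -13.6890°
a = sin²(Δφ/2) + cos φ₁ cos φ₂ sin²(Δλ/2) = 0.005427
c = 2·arcsin(√a) = 0.147472 rad = 8.4495°
d = R·c = 6378 × 0.147472 = 940.6 km

940.6 km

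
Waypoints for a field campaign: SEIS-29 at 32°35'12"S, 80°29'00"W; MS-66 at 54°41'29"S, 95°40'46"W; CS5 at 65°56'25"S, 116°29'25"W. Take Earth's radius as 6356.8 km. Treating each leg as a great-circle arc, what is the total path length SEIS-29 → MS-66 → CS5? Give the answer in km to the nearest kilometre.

4402 km

SEIS-29: φ = -32.58667°, λ = -80.48333°
MS-66: φ = -54.69139°, λ = -95.67944°
CS5: φ = -65.94028°, λ = -116.49028°
SEIS-29→MS-66: c = 0.428790 rad, d = 2725.73 km
MS-66→CS5: c = 0.263763 rad, d = 1676.69 km
Total = 2725.73 + 1676.69 = 4402.42 km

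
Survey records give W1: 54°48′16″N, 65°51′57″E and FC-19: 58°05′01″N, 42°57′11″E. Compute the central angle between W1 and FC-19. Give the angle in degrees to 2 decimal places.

W1: φ = +54.80444°, λ = +65.86583°
FC-19: φ = +58.08361°, λ = +42.95306°
Δφ = 3.2792°,  Δλ = -22.9128°
a = sin²(Δφ/2) + cos φ₁ cos φ₂ sin²(Δλ/2) = 0.012840
c = 2·arcsin(√a) = 0.227114 rad = 13.0127°

13.01°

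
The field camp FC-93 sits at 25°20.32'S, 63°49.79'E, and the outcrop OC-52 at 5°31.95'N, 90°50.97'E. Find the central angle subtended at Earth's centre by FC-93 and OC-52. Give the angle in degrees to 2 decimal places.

FC-93: φ = -25.33867°, λ = +63.82983°
OC-52: φ = +5.53250°, λ = +90.84950°
Δφ = 30.8712°,  Δλ = 27.0197°
a = sin²(Δφ/2) + cos φ₁ cos φ₂ sin²(Δλ/2) = 0.119933
c = 2·arcsin(√a) = 0.707277 rad = 40.5240°

40.52°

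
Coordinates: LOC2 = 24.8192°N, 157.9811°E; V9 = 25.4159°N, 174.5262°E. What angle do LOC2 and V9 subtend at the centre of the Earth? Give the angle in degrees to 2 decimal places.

14.98°

Δφ = 0.5967°,  Δλ = 16.5451°
a = sin²(Δφ/2) + cos φ₁ cos φ₂ sin²(Δλ/2) = 0.016999
c = 2·arcsin(√a) = 0.261501 rad = 14.9829°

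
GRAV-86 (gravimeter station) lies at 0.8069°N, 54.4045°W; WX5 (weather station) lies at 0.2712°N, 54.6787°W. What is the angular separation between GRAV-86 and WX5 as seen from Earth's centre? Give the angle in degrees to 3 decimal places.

0.602°

Δφ = -0.5357°,  Δλ = -0.2742°
a = sin²(Δφ/2) + cos φ₁ cos φ₂ sin²(Δλ/2) = 0.000028
c = 2·arcsin(√a) = 0.010503 rad = 0.6018°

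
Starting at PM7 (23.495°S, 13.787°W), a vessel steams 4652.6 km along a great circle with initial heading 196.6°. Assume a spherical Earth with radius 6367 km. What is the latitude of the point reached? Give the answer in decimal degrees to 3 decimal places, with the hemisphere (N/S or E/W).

62.062°S

δ = d/R = 4652.6/6367 = 0.730737 rad
φ₂ = arcsin(sin φ₁ cos δ + cos φ₁ sin δ cos θ)
   = arcsin(-0.39867·0.74468 + 0.91709·0.66742·-0.95832) = -62.06233°
λ₂ = λ₁ + atan2(sin θ sin δ cos φ₁, cos δ − sin φ₁ sin φ₂) = -37.80215°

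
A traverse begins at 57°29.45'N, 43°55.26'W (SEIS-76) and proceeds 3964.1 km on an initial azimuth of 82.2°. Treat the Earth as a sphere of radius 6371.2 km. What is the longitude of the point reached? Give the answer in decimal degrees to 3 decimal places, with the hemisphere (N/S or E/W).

SEIS-76: φ = +57.49083°, λ = -43.92100°
δ = d/R = 3964.1/6371.2 = 0.622190 rad
φ₂ = arcsin(sin φ₁ cos δ + cos φ₁ sin δ cos θ)
   = arcsin(0.84331·0.81260 + 0.53743·0.58282·0.13572) = 46.70084°
λ₂ = λ₁ + atan2(sin θ sin δ cos φ₁, cos δ − sin φ₁ sin φ₂) = 13.42692°

13.427°E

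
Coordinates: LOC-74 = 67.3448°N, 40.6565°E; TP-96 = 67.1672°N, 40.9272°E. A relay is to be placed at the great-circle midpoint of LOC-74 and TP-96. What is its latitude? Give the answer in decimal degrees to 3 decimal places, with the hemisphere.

67.256°N

Bx = cos φ₂ cos Δλ = 0.388039,  By = cos φ₂ sin Δλ = 0.001833
φₘ = atan2(sin φ₁ + sin φ₂, √((cos φ₁ + Bx)² + By²)) = 67.25606°
λₘ = λ₁ + atan2(By, cos φ₁ + Bx) = 40.79235°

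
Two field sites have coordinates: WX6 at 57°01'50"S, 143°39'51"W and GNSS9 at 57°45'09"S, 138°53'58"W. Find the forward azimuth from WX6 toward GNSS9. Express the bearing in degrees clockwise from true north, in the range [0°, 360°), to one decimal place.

107.7°

WX6: φ = -57.03056°, λ = -143.66417°
GNSS9: φ = -57.75250°, λ = -138.89944°
Δλ = 4.7647°
y = sin Δλ · cos φ₂ = 0.044321
x = cos φ₁ sin φ₂ − sin φ₁ cos φ₂ cos Δλ = -0.014147
θ = atan2(y, x) = 107.7026° → 107.7026° (mod 360°)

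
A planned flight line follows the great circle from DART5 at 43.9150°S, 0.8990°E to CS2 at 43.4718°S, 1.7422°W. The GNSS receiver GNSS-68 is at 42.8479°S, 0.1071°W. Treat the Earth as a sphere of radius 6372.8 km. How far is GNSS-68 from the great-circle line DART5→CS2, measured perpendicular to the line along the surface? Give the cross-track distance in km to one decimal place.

98.3 km

δ₁₃ = central angle DART5→GNSS-68 = 0.022577 rad  (haversine)
θ₁₃ = bearing DART5→GNSS-68 = 325.232°,  θ₁₂ = bearing DART5→CS2 = 282.151°
dₓₜ = R·arcsin(sin δ₁₃ · sin(θ₁₃ − θ₁₂)) = 6372.8·arcsin(0.02258·sin(43.081°)) = 98.271 km
|dₓₜ| = 98.271 km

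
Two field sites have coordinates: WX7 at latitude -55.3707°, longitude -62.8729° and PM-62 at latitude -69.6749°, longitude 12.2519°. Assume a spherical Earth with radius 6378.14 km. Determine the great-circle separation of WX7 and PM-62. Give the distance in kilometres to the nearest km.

Δφ = -14.3042°,  Δλ = 75.1248°
a = sin²(Δφ/2) + cos φ₁ cos φ₂ sin²(Δλ/2) = 0.088858
c = 2·arcsin(√a) = 0.605383 rad = 34.6859°
d = R·c = 6378.14 × 0.605383 = 3861.2 km

3861 km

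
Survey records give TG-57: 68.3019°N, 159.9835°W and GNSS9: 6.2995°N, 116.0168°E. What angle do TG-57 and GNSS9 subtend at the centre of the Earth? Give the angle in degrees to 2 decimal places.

Δφ = -62.0024°,  Δλ = -83.9997°
a = sin²(Δφ/2) + cos φ₁ cos φ₂ sin²(Δλ/2) = 0.429817
c = 2·arcsin(√a) = 1.429966 rad = 81.9310°

81.93°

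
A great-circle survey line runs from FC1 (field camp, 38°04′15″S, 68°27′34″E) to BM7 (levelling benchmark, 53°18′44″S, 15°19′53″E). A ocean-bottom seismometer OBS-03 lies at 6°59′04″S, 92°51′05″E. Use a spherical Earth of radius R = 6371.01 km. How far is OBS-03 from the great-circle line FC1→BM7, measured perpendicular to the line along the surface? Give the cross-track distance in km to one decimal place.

531.7 km

FC1: φ = -38.07083°, λ = +68.45944°
BM7: φ = -53.31222°, λ = +15.33139°
OBS-03: φ = -6.98444°, λ = +92.85139°
δ₁₃ = central angle FC1→OBS-03 = 0.665444 rad  (haversine)
θ₁₃ = bearing FC1→OBS-03 = 41.600°,  θ₁₂ = bearing FC1→BM7 = 229.359°
dₓₜ = R·arcsin(sin δ₁₃ · sin(θ₁₃ − θ₁₂)) = 6371.01·arcsin(0.61741·sin(-187.760°)) = 531.714 km
|dₓₜ| = 531.714 km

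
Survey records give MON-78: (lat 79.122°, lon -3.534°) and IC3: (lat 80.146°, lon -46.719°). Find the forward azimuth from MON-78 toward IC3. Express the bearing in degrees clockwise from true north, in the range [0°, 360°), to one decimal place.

Δλ = -43.1850°
y = sin Δλ · cos φ₂ = -0.117119
x = cos φ₁ sin φ₂ − sin φ₁ cos φ₂ cos Δλ = 0.063391
θ = atan2(y, x) = -61.5753° → 298.4247° (mod 360°)

298.4°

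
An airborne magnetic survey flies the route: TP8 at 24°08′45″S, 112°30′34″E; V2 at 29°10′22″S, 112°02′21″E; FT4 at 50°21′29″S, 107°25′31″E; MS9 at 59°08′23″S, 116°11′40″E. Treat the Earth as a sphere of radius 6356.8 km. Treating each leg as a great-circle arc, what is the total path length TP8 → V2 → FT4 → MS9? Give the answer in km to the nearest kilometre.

4064 km

TP8: φ = -24.14583°, λ = +112.50944°
V2: φ = -29.17278°, λ = +112.03917°
FT4: φ = -50.35806°, λ = +107.42528°
MS9: φ = -59.13972°, λ = +116.19444°
TP8→V2: c = 0.088042 rad, d = 559.67 km
V2→FT4: c = 0.374716 rad, d = 2382.00 km
FT4→MS9: c = 0.176571 rad, d = 1122.42 km
Total = 559.67 + 2382.00 + 1122.42 = 4064.09 km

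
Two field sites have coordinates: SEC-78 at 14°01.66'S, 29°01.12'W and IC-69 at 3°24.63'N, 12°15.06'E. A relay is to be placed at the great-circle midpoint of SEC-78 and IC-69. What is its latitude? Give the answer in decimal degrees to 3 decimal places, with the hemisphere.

SEC-78: φ = -14.02767°, λ = -29.01867°
IC-69: φ = +3.41050°, λ = +12.25100°
Bx = cos φ₂ cos Δλ = 0.750282,  By = cos φ₂ sin Δλ = 0.658436
φₘ = atan2(sin φ₁ + sin φ₂, √((cos φ₁ + Bx)² + By²)) = -5.67012°
λₘ = λ₁ + atan2(By, cos φ₁ + Bx) = -8.07638°

5.670°S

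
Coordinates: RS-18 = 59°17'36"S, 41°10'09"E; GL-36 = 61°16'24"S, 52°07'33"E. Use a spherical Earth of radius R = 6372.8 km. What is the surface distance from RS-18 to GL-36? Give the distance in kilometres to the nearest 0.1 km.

RS-18: φ = -59.29333°, λ = +41.16917°
GL-36: φ = -61.27333°, λ = +52.12583°
Δφ = -1.9800°,  Δλ = 10.9567°
a = sin²(Δφ/2) + cos φ₁ cos φ₂ sin²(Δλ/2) = 0.002535
c = 2·arcsin(√a) = 0.100750 rad = 5.7725°
d = R·c = 6372.8 × 0.100750 = 642.1 km

642.1 km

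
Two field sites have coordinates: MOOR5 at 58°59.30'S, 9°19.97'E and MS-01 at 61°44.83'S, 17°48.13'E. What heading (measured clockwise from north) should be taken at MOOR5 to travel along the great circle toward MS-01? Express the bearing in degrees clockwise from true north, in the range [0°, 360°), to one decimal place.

MOOR5: φ = -58.98833°, λ = +9.33283°
MS-01: φ = -61.74717°, λ = +17.80217°
Δλ = 8.4693°
y = sin Δλ · cos φ₂ = 0.069717
x = cos φ₁ sin φ₂ − sin φ₁ cos φ₂ cos Δλ = -0.052556
θ = atan2(y, x) = 127.0109° → 127.0109° (mod 360°)

127.0°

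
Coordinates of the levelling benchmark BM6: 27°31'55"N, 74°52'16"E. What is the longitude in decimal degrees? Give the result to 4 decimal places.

74° + 52′/60 + 16″/3600 = 74 + 0.86667 + 0.00444 = 74.8711°

74.8711°E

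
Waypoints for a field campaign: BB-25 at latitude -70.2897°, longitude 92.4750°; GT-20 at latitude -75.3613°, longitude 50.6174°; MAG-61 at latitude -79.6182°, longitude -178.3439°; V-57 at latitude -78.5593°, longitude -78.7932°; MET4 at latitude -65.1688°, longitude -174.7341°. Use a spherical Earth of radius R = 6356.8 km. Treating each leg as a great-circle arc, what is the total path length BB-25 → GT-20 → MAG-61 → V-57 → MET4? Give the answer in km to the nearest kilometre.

8954 km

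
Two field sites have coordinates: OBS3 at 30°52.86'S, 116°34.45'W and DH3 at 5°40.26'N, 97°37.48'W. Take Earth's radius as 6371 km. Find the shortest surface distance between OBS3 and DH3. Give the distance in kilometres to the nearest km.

OBS3: φ = -30.88100°, λ = -116.57417°
DH3: φ = +5.67100°, λ = -97.62467°
Δφ = 36.5520°,  Δλ = 18.9495°
a = sin²(Δφ/2) + cos φ₁ cos φ₂ sin²(Δλ/2) = 0.121484
c = 2·arcsin(√a) = 0.712037 rad = 40.7967°
d = R·c = 6371 × 0.712037 = 4536.4 km

4536 km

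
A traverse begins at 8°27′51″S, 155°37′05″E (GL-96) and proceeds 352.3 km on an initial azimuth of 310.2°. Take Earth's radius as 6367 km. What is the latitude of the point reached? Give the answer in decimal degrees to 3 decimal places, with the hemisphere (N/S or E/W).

GL-96: φ = -8.46417°, λ = +155.61806°
δ = d/R = 352.3/6367 = 0.055332 rad
φ₂ = arcsin(sin φ₁ cos δ + cos φ₁ sin δ cos θ)
   = arcsin(-0.14719·0.99847 + 0.98911·0.05530·0.64546) = -6.41090°
λ₂ = λ₁ + atan2(sin θ sin δ cos φ₁, cos δ − sin φ₁ sin φ₂) = 153.18186°

6.411°S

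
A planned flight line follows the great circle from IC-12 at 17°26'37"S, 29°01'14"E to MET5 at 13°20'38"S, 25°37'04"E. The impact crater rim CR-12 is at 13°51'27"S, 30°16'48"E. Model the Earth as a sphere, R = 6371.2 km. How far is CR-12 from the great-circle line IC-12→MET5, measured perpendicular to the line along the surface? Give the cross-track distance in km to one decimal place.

356.9 km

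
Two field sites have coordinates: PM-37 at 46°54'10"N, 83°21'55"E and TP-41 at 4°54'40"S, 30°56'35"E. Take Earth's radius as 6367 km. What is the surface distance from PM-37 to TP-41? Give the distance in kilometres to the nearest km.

7707 km

PM-37: φ = +46.90278°, λ = +83.36528°
TP-41: φ = -4.91111°, λ = +30.94306°
Δφ = -51.8139°,  Δλ = -52.4222°
a = sin²(Δφ/2) + cos φ₁ cos φ₂ sin²(Δλ/2) = 0.323689
c = 2·arcsin(√a) = 1.210424 rad = 69.3522°
d = R·c = 6367 × 1.210424 = 7706.8 km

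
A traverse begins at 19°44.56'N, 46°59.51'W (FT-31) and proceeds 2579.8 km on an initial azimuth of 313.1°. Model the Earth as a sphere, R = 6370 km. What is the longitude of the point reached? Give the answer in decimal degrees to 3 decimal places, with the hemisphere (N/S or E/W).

67.378°W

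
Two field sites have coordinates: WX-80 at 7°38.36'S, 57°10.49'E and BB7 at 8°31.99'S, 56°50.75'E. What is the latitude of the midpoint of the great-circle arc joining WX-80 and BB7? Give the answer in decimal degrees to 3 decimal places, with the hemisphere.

WX-80: φ = -7.63933°, λ = +57.17483°
BB7: φ = -8.53317°, λ = +56.84583°
Bx = cos φ₂ cos Δλ = 0.988914,  By = cos φ₂ sin Δλ = -0.005679
φₘ = atan2(sin φ₁ + sin φ₂, √((cos φ₁ + Bx)² + By²)) = -8.08628°
λₘ = λ₁ + atan2(By, cos φ₁ + Bx) = 57.01052°

8.086°S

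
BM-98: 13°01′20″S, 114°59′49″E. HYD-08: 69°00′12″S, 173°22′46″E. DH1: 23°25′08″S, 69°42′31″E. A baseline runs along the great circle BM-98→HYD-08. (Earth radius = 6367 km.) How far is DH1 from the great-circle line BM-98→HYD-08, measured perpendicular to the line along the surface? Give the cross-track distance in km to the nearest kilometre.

4896 km

BM-98: φ = -13.02222°, λ = +114.99694°
HYD-08: φ = -69.00333°, λ = +173.37944°
DH1: φ = -23.41889°, λ = +69.70861°
δ₁₃ = central angle BM-98→DH1 = 0.769097 rad  (haversine)
θ₁₃ = bearing BM-98→DH1 = 249.659°,  θ₁₂ = bearing BM-98→HYD-08 = 160.617°
dₓₜ = R·arcsin(sin δ₁₃ · sin(θ₁₃ − θ₁₂)) = 6367·arcsin(0.69549·sin(89.042°)) = 4895.980 km
|dₓₜ| = 4895.980 km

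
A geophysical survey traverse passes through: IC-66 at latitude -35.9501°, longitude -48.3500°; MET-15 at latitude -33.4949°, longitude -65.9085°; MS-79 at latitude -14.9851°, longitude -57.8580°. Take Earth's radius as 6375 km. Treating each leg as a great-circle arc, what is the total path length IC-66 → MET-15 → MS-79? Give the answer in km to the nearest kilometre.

3840 km

IC-66→MET-15: c = 0.255136 rad, d = 1626.49 km
MET-15→MS-79: c = 0.347196 rad, d = 2213.38 km
Total = 1626.49 + 2213.38 = 3839.87 km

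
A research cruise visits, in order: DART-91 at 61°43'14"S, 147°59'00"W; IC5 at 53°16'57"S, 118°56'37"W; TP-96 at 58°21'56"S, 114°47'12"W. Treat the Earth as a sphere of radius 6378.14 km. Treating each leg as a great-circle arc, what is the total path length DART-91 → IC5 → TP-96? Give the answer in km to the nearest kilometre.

2574 km

DART-91: φ = -61.72056°, λ = -147.98333°
IC5: φ = -53.28250°, λ = -118.94361°
TP-96: φ = -58.36556°, λ = -114.78667°
DART-91→IC5: c = 0.305936 rad, d = 1951.31 km
IC5→TP-96: c = 0.097585 rad, d = 622.41 km
Total = 1951.31 + 622.41 = 2573.72 km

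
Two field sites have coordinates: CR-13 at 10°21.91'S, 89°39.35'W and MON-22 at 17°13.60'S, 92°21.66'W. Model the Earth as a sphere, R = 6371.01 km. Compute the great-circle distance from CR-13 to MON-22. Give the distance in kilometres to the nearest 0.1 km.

816.9 km

CR-13: φ = -10.36517°, λ = -89.65583°
MON-22: φ = -17.22667°, λ = -92.36100°
Δφ = -6.8615°,  Δλ = -2.7052°
a = sin²(Δφ/2) + cos φ₁ cos φ₂ sin²(Δλ/2) = 0.004105
c = 2·arcsin(√a) = 0.128222 rad = 7.3466°
d = R·c = 6371.01 × 0.128222 = 816.9 km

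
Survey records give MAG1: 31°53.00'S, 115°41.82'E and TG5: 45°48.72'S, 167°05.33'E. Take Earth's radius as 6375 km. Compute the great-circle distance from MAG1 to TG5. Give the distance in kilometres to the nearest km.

4626 km

MAG1: φ = -31.88333°, λ = +115.69700°
TG5: φ = -45.81200°, λ = +167.08883°
Δφ = -13.9287°,  Δλ = 51.3918°
a = sin²(Δφ/2) + cos φ₁ cos φ₂ sin²(Δλ/2) = 0.125973
c = 2·arcsin(√a) = 0.725671 rad = 41.5779°
d = R·c = 6375 × 0.725671 = 4626.2 km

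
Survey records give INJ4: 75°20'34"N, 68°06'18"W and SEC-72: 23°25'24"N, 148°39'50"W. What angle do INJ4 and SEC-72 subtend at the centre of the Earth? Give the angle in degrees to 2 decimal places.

65.00°

INJ4: φ = +75.34278°, λ = -68.10500°
SEC-72: φ = +23.42333°, λ = -148.66389°
Δφ = -51.9194°,  Δλ = -80.5589°
a = sin²(Δφ/2) + cos φ₁ cos φ₂ sin²(Δλ/2) = 0.288664
c = 2·arcsin(√a) = 1.134406 rad = 64.9967°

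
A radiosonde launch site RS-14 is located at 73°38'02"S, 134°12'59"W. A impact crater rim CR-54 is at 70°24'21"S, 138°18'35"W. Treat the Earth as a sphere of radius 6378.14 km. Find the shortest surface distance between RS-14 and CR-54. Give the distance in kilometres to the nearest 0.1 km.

385.7 km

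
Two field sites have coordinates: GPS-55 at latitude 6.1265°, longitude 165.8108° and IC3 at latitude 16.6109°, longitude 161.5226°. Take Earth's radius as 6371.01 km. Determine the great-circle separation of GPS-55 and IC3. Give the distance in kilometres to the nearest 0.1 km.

1255.8 km

Δφ = 10.4844°,  Δλ = -4.2882°
a = sin²(Δφ/2) + cos φ₁ cos φ₂ sin²(Δλ/2) = 0.009681
c = 2·arcsin(√a) = 0.197107 rad = 11.2934°
d = R·c = 6371.01 × 0.197107 = 1255.8 km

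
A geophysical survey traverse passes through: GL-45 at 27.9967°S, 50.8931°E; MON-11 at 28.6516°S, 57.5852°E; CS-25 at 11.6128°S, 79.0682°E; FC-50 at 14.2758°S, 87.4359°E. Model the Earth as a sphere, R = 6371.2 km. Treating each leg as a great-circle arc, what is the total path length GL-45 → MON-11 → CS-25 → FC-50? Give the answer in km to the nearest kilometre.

4539 km

GL-45→MON-11: c = 0.103435 rad, d = 659.00 km
MON-11→CS-25: c = 0.459244 rad, d = 2925.94 km
CS-25→FC-50: c = 0.149709 rad, d = 953.83 km
Total = 659.00 + 2925.94 + 953.83 = 4538.77 km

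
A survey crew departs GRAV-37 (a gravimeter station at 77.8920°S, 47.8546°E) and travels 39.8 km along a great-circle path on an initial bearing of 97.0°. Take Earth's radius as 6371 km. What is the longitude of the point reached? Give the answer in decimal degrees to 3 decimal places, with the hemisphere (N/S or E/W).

49.554°E

δ = d/R = 39.8/6371 = 0.006247 rad
φ₂ = arcsin(sin φ₁ cos δ + cos φ₁ sin δ cos θ)
   = arcsin(-0.97775·0.99998 + 0.20976·0.00625·-0.12187) = -77.93047°
λ₂ = λ₁ + atan2(sin θ sin δ cos φ₁, cos δ − sin φ₁ sin φ₂) = 49.55386°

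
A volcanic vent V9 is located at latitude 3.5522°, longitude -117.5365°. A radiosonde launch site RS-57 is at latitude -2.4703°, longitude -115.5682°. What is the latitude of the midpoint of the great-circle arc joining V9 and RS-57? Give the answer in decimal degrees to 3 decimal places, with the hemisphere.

Bx = cos φ₂ cos Δλ = 0.998481,  By = cos φ₂ sin Δλ = 0.034315
φₘ = atan2(sin φ₁ + sin φ₂, √((cos φ₁ + Bx)² + By²)) = 0.54103°
λₘ = λ₁ + atan2(By, cos φ₁ + Bx) = -116.55186°

0.541°N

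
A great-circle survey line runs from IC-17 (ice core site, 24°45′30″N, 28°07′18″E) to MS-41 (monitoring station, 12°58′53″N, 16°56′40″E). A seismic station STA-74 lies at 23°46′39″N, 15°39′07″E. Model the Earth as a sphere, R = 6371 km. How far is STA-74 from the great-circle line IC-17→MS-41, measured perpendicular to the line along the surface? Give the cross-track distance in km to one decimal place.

874.3 km

IC-17: φ = +24.75833°, λ = +28.12167°
MS-41: φ = +12.98139°, λ = +16.94444°
STA-74: φ = +23.77750°, λ = +15.65194°
δ₁₃ = central angle IC-17→STA-74 = 0.199073 rad  (haversine)
θ₁₃ = bearing IC-17→STA-74 = 267.659°,  θ₁₂ = bearing IC-17→MS-41 = 223.889°
dₓₜ = R·arcsin(sin δ₁₃ · sin(θ₁₃ − θ₁₂)) = 6371·arcsin(0.19776·sin(43.770°)) = 874.323 km
|dₓₜ| = 874.323 km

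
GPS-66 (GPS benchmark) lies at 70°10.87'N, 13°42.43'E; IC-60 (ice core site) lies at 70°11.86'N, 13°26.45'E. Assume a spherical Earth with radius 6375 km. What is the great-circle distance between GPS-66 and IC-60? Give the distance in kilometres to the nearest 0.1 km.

10.2 km

GPS-66: φ = +70.18117°, λ = +13.70717°
IC-60: φ = +70.19767°, λ = +13.44083°
Δφ = 0.0165°,  Δλ = -0.2663°
a = sin²(Δφ/2) + cos φ₁ cos φ₂ sin²(Δλ/2) = 0.000001
c = 2·arcsin(√a) = 0.001601 rad = 0.0918°
d = R·c = 6375 × 0.001601 = 10.2 km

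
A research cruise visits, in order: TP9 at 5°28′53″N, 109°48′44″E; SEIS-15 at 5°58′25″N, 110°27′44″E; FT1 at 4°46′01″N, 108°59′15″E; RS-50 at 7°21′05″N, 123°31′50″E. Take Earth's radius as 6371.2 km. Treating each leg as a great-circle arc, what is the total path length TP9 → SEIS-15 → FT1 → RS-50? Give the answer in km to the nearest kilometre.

1935 km

TP9: φ = +5.48139°, λ = +109.81222°
SEIS-15: φ = +5.97361°, λ = +110.46222°
FT1: φ = +4.76694°, λ = +108.98750°
RS-50: φ = +7.35139°, λ = +123.53056°
TP9→SEIS-15: c = 0.014185 rad, d = 90.38 km
SEIS-15→FT1: c = 0.033169 rad, d = 211.33 km
FT1→RS-50: c = 0.256376 rad, d = 1633.42 km
Total = 90.38 + 211.33 + 1633.42 = 1935.13 km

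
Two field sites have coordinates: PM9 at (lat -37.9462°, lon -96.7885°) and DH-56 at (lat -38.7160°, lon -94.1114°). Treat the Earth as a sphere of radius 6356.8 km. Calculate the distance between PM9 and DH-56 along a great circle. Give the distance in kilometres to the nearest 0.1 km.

248.1 km

Δφ = -0.7698°,  Δλ = 2.6771°
a = sin²(Δφ/2) + cos φ₁ cos φ₂ sin²(Δλ/2) = 0.000381
c = 2·arcsin(√a) = 0.039035 rad = 2.2366°
d = R·c = 6356.8 × 0.039035 = 248.1 km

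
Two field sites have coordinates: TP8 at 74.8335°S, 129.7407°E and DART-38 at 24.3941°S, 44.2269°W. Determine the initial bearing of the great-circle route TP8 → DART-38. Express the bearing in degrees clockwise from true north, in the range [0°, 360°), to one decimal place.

Δλ = -173.9676°
y = sin Δλ · cos φ₂ = -0.095709
x = cos φ₁ sin φ₂ − sin φ₁ cos φ₂ cos Δλ = -0.982192
θ = atan2(y, x) = -174.4344° → 185.5656° (mod 360°)

185.6°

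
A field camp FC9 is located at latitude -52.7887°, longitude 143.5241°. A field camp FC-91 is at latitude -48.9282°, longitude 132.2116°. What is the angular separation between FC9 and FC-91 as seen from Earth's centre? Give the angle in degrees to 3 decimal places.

8.105°

Δφ = 3.8605°,  Δλ = -11.3125°
a = sin²(Δφ/2) + cos φ₁ cos φ₂ sin²(Δλ/2) = 0.004994
c = 2·arcsin(√a) = 0.141457 rad = 8.1049°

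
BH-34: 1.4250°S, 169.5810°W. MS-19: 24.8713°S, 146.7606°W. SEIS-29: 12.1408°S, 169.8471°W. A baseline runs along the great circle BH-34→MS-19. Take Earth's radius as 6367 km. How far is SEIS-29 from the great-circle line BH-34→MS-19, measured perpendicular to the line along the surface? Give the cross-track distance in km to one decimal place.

δ₁₃ = central angle BH-34→SEIS-29 = 0.187083 rad  (haversine)
θ₁₃ = bearing BH-34→SEIS-29 = 181.399°,  θ₁₂ = bearing BH-34→MS-19 = 138.638°
dₓₜ = R·arcsin(sin δ₁₃ · sin(θ₁₃ − θ₁₂)) = 6367·arcsin(0.18599·sin(42.761°)) = 806.166 km
|dₓₜ| = 806.166 km

806.2 km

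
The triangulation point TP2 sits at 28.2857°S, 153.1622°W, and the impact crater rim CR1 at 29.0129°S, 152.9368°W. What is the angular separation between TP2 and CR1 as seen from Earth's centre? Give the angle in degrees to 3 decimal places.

Δφ = -0.7272°,  Δλ = 0.2254°
a = sin²(Δφ/2) + cos φ₁ cos φ₂ sin²(Δλ/2) = 0.000043
c = 2·arcsin(√a) = 0.013153 rad = 0.7536°

0.754°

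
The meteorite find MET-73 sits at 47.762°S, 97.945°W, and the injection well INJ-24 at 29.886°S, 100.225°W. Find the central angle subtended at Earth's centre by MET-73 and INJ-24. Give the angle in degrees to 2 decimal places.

Δφ = 17.8760°,  Δλ = -2.2800°
a = sin²(Δφ/2) + cos φ₁ cos φ₂ sin²(Δλ/2) = 0.024369
c = 2·arcsin(√a) = 0.313495 rad = 17.9619°

17.96°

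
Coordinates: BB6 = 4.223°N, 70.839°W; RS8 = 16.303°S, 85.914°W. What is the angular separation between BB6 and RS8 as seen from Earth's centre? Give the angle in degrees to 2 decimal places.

25.37°

Δφ = -20.5260°,  Δλ = -15.0750°
a = sin²(Δφ/2) + cos φ₁ cos φ₂ sin²(Δλ/2) = 0.048214
c = 2·arcsin(√a) = 0.442760 rad = 25.3683°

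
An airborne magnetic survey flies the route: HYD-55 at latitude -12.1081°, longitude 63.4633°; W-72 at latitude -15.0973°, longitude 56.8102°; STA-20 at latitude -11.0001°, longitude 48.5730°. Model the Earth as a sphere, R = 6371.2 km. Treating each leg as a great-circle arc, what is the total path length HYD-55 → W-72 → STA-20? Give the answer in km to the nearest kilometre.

1794 km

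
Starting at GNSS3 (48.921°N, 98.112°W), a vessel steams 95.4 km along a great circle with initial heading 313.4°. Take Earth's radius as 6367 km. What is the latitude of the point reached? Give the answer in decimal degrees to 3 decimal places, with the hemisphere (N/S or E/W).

δ = d/R = 95.4/6367 = 0.014984 rad
φ₂ = arcsin(sin φ₁ cos δ + cos φ₁ sin δ cos θ)
   = arcsin(0.75380·0.99989 + 0.65710·0.01498·0.68709) = 49.50691°
λ₂ = λ₁ + atan2(sin θ sin δ cos φ₁, cos δ − sin φ₁ sin φ₂) = -99.07259°

49.507°N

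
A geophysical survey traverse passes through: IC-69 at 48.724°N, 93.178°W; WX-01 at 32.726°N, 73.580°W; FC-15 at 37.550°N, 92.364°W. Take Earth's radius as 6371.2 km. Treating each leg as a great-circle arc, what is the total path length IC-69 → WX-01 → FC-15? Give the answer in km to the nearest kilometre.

IC-69→WX-01: c = 0.378767 rad, d = 2413.20 km
WX-01→FC-15: c = 0.280438 rad, d = 1786.73 km
Total = 2413.20 + 1786.73 = 4199.93 km

4200 km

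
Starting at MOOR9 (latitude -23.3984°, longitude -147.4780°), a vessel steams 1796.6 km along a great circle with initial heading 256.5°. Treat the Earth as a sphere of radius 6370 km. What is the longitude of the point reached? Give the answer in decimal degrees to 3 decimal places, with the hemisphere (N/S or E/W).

δ = d/R = 1796.6/6370 = 0.282041 rad
φ₂ = arcsin(sin φ₁ cos δ + cos φ₁ sin δ cos θ)
   = arcsin(-0.39712·0.96049 + 0.91777·0.27832·-0.23345) = -26.17157°
λ₂ = λ₁ + atan2(sin θ sin δ cos φ₁, cos δ − sin φ₁ sin φ₂) = -165.02820°

165.028°W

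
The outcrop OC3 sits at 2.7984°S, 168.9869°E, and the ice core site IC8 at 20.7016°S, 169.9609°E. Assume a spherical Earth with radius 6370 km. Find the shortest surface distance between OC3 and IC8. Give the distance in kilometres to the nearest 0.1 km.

1993.2 km

Δφ = -17.9032°,  Δλ = 0.9740°
a = sin²(Δφ/2) + cos φ₁ cos φ₂ sin²(Δλ/2) = 0.024279
c = 2·arcsin(√a) = 0.312909 rad = 17.9283°
d = R·c = 6370 × 0.312909 = 1993.2 km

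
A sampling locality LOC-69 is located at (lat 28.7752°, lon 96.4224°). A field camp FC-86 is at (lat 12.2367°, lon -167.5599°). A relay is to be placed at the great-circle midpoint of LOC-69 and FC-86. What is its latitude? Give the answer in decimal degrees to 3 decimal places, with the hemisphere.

29.162°N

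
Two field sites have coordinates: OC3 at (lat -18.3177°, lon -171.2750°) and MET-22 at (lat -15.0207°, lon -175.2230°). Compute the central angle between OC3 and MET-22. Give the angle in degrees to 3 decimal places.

5.017°

Δφ = 3.2970°,  Δλ = -3.9480°
a = sin²(Δφ/2) + cos φ₁ cos φ₂ sin²(Δλ/2) = 0.001916
c = 2·arcsin(√a) = 0.087561 rad = 5.0169°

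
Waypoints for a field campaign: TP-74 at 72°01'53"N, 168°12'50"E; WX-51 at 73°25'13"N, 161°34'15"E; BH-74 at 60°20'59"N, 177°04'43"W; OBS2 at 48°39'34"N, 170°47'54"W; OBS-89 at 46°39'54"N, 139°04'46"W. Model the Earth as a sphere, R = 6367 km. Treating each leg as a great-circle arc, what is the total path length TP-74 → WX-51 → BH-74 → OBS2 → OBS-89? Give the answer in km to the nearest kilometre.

5698 km

TP-74: φ = +72.03139°, λ = +168.21389°
WX-51: φ = +73.42028°, λ = +161.57083°
BH-74: φ = +60.34972°, λ = -177.07861°
OBS2: φ = +48.65944°, λ = -170.79833°
OBS-89: φ = +46.66500°, λ = -139.07944°
TP-74→WX-51: c = 0.042070 rad, d = 267.86 km
WX-51→BH-74: c = 0.267615 rad, d = 1703.90 km
BH-74→OBS2: c = 0.213496 rad, d = 1359.33 km
OBS2→OBS-89: c = 0.371763 rad, d = 2367.01 km
Total = 267.86 + 1703.90 + 1359.33 + 2367.01 = 5698.11 km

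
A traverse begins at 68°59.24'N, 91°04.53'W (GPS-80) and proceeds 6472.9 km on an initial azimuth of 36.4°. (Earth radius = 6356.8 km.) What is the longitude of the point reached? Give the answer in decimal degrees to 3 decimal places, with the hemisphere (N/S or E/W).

40.708°E

GPS-80: φ = +68.98733°, λ = -91.07550°
δ = d/R = 6472.9/6356.8 = 1.018264 rad
φ₂ = arcsin(sin φ₁ cos δ + cos φ₁ sin δ cos θ)
   = arcsin(0.93350·0.52484 + 0.35857·0.85120·0.80489) = 47.35886°
λ₂ = λ₁ + atan2(sin θ sin δ cos φ₁, cos δ − sin φ₁ sin φ₂) = 40.70821°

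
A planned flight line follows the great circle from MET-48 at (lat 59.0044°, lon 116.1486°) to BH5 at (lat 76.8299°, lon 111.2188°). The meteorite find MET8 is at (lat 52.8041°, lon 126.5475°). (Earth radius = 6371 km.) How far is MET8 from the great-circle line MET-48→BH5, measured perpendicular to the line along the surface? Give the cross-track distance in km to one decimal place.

654.6 km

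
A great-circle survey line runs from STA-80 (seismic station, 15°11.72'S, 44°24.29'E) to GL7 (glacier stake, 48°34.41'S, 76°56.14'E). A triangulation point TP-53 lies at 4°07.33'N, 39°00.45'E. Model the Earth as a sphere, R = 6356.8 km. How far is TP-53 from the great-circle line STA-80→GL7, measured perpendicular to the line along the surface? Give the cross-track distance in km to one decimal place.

STA-80: φ = -15.19533°, λ = +44.40483°
GL7: φ = -48.57350°, λ = +76.93567°
TP-53: φ = +4.12217°, λ = +39.00750°
δ₁₃ = central angle STA-80→TP-53 = 0.349826 rad  (haversine)
θ₁₃ = bearing STA-80→TP-53 = 344.113°,  θ₁₂ = bearing STA-80→GL7 = 148.356°
dₓₜ = R·arcsin(sin δ₁₃ · sin(θ₁₃ − θ₁₂)) = 6356.8·arcsin(0.34273·sin(195.757°)) = -592.499 km
|dₓₜ| = 592.499 km

592.5 km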